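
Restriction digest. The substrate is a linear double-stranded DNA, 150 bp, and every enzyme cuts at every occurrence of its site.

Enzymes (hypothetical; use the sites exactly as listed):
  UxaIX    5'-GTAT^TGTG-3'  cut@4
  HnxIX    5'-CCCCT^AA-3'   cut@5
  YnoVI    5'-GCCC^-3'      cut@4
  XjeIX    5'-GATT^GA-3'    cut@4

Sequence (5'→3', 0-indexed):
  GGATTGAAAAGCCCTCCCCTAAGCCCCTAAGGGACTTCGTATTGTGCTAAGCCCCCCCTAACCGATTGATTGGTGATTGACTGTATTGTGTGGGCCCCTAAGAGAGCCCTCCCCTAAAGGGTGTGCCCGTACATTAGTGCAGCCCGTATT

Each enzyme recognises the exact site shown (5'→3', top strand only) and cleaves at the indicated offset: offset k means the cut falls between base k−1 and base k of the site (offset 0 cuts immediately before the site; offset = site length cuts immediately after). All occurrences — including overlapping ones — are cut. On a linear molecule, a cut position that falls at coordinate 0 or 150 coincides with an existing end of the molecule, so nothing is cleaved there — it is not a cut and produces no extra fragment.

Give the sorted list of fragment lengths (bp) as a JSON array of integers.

Site scan:
  UxaIX (GTATTGTG, off=4): starts [38, 82] → cuts [42, 86]
  HnxIX (CCCCTAA, off=5): starts [15, 23, 54, 94, 110] → cuts [20, 28, 59, 99, 115]
  YnoVI (GCCC, off=4): starts [10, 22, 50, 93, 105, 124, 141] → cuts [14, 26, 54, 97, 109, 128, 145]
  XjeIX (GATTGA, off=4): starts [1, 63, 74] → cuts [5, 67, 78]

Pooled cuts: [5, 14, 20, 26, 28, 42, 54, 59, 67, 78, 86, 97, 99, 109, 115, 128, 145]

Fragments:
  [0,5): 5 bp
  [5,14): 9 bp
  [14,20): 6 bp
  [20,26): 6 bp
  [26,28): 2 bp
  [28,42): 14 bp
  [42,54): 12 bp
  [54,59): 5 bp
  [59,67): 8 bp
  [67,78): 11 bp
  [78,86): 8 bp
  [86,97): 11 bp
  [97,99): 2 bp
  [99,109): 10 bp
  [109,115): 6 bp
  [115,128): 13 bp
  [128,145): 17 bp
  [145,150): 5 bp

[2,2,5,5,5,6,6,6,8,8,9,10,11,11,12,13,14,17]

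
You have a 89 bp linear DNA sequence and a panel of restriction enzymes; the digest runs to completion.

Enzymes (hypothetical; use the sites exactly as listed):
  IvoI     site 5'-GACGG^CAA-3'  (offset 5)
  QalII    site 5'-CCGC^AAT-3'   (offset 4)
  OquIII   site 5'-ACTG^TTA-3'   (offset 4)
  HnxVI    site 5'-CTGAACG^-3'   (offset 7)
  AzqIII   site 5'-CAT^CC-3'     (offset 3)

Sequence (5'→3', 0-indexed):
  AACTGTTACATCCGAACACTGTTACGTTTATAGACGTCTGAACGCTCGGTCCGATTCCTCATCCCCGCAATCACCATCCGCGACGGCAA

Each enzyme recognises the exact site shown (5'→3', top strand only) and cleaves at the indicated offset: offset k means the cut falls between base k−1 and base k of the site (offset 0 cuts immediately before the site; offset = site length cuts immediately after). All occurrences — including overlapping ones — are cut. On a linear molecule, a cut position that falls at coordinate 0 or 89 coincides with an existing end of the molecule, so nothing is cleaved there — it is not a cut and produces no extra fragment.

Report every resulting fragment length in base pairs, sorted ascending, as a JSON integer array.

Per-enzyme occurrences:
  IvoI GACGGCAA/5: at [81] ⇒ [86]
  QalII CCGCAAT/4: at [64] ⇒ [68]
  OquIII ACTGTTA/4: at [1, 17] ⇒ [5, 21]
  HnxVI CTGAACG/7: at [37] ⇒ [44]
  AzqIII CATCC/3: at [8, 59, 74] ⇒ [11, 62, 77]

All cut coordinates (distinct, sorted): [5, 11, 21, 44, 62, 68, 77, 86]

Fragments:
  [0,5): 5 bp
  [5,11): 6 bp
  [11,21): 10 bp
  [21,44): 23 bp
  [44,62): 18 bp
  [62,68): 6 bp
  [68,77): 9 bp
  [77,86): 9 bp
  [86,89): 3 bp

[3,5,6,6,9,9,10,18,23]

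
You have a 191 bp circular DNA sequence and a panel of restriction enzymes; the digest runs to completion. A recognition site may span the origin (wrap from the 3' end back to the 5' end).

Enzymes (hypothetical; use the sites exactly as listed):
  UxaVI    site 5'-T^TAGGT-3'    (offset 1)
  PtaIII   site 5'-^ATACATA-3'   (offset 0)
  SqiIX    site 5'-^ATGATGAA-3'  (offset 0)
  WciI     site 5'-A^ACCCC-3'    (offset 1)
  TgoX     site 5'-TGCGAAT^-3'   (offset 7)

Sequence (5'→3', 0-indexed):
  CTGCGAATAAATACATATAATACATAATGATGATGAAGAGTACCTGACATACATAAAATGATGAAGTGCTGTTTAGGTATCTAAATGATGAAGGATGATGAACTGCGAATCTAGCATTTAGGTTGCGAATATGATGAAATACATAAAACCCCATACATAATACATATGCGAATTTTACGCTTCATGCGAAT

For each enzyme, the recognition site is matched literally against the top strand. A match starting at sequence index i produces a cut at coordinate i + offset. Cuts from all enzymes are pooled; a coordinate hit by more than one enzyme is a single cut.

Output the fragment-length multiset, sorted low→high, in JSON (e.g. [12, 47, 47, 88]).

Per-enzyme occurrences:
  UxaVI TTAGGT/1: at [72, 117] ⇒ [73, 118]
  PtaIII ATACATA/0: at [10, 19, 48, 138, 152, 159] ⇒ [10, 19, 48, 138, 152, 159]
  SqiIX ATGATGAA/0: at [29, 57, 84, 94, 130] ⇒ [29, 57, 84, 94, 130]
  WciI AACCCC/1: at [146] ⇒ [147]
  TgoX TGCGAAT/7: at [1, 103, 123, 166, 184] ⇒ [0, 8, 110, 130, 173]

Pooled cuts: [0, 8, 10, 19, 29, 48, 57, 73, 84, 94, 110, 118, 130, 138, 147, 152, 159, 173]

Fragment lengths:
  0→8: 8 bp
  8→10: 2 bp
  10→19: 9 bp
  19→29: 10 bp
  29→48: 19 bp
  48→57: 9 bp
  57→73: 16 bp
  73→84: 11 bp
  84→94: 10 bp
  94→110: 16 bp
  110→118: 8 bp
  118→130: 12 bp
  130→138: 8 bp
  138→147: 9 bp
  147→152: 5 bp
  152→159: 7 bp
  159→173: 14 bp
  173→0 (wrap): 191-173+0 = 18 bp

[2,5,7,8,8,8,9,9,9,10,10,11,12,14,16,16,18,19]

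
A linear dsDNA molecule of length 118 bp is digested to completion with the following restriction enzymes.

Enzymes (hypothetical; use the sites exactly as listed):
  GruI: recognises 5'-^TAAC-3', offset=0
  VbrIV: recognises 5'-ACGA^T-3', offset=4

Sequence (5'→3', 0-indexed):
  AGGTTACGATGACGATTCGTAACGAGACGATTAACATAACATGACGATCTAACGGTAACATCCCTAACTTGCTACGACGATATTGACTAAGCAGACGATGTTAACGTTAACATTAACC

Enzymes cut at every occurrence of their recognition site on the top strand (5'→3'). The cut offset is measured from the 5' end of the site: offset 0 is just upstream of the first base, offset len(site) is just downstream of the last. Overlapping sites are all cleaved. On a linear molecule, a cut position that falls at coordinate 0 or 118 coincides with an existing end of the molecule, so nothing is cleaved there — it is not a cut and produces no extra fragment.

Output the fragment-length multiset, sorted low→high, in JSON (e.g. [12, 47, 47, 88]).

[1,2,3,4,5,5,6,6,6,6,9,9,11,11,16,18]

Scan for sites:
  GruI (TAAC, off=0): starts [19, 31, 36, 49, 55, 64, 101, 107, 113] → cuts [19, 31, 36, 49, 55, 64, 101, 107, 113]
  VbrIV (ACGAT, off=4): starts [5, 11, 26, 43, 76, 94] → cuts [9, 15, 30, 47, 80, 98]

All cut coordinates (distinct, sorted): [9, 15, 19, 30, 31, 36, 47, 49, 55, 64, 80, 98, 101, 107, 113]

Fragment lengths:
  [0,9): 9 bp
  [9,15): 6 bp
  [15,19): 4 bp
  [19,30): 11 bp
  [30,31): 1 bp
  [31,36): 5 bp
  [36,47): 11 bp
  [47,49): 2 bp
  [49,55): 6 bp
  [55,64): 9 bp
  [64,80): 16 bp
  [80,98): 18 bp
  [98,101): 3 bp
  [101,107): 6 bp
  [107,113): 6 bp
  [113,118): 5 bp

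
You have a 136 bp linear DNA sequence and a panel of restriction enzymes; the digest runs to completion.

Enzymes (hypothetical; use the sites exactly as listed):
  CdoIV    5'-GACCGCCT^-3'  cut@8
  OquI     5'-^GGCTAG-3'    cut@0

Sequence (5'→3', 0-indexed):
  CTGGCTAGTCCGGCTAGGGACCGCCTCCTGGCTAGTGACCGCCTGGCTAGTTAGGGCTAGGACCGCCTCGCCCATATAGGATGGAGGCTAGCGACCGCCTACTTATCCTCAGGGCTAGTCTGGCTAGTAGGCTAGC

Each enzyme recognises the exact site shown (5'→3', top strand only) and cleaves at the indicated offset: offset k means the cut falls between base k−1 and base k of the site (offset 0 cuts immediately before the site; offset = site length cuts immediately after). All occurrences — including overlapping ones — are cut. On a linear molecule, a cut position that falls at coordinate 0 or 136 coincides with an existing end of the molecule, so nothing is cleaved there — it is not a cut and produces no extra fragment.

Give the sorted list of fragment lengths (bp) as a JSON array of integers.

[2,3,7,8,9,9,10,12,14,15,15,15,17]

Site scan:
  CdoIV GACCGCCT/8: at [18, 36, 60, 92] ⇒ [26, 44, 68, 100]
  OquI GGCTAG/0: at [2, 11, 29, 44, 54, 85, 112, 121, 129] ⇒ [2, 11, 29, 44, 54, 85, 112, 121, 129]

Pooled cuts: [2, 11, 26, 29, 44, 54, 68, 85, 100, 112, 121, 129]

Fragments:
  [0,2): 2 bp
  [2,11): 9 bp
  [11,26): 15 bp
  [26,29): 3 bp
  [29,44): 15 bp
  [44,54): 10 bp
  [54,68): 14 bp
  [68,85): 17 bp
  [85,100): 15 bp
  [100,112): 12 bp
  [112,121): 9 bp
  [121,129): 8 bp
  [129,136): 7 bp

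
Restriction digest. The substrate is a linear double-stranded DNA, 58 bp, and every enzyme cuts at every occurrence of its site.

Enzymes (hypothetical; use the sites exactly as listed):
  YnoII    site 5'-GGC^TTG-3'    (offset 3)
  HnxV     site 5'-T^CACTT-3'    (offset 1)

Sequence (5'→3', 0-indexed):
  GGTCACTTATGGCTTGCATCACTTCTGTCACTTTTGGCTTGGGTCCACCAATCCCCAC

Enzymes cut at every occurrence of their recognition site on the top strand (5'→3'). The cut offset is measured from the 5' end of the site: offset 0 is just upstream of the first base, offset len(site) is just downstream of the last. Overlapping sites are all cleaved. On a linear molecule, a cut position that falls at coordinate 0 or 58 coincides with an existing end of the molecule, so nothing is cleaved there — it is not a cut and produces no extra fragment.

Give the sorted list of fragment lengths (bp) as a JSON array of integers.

[3,6,9,10,10,20]

Site scan:
  YnoII (GGCTTG, off=3): starts [10, 35] → cuts [13, 38]
  HnxV (TCACTT, off=1): starts [2, 18, 27] → cuts [3, 19, 28]

All cut coordinates (distinct, sorted): [3, 13, 19, 28, 38]

Fragment lengths:
  [0,3): 3 bp
  [3,13): 10 bp
  [13,19): 6 bp
  [19,28): 9 bp
  [28,38): 10 bp
  [38,58): 20 bp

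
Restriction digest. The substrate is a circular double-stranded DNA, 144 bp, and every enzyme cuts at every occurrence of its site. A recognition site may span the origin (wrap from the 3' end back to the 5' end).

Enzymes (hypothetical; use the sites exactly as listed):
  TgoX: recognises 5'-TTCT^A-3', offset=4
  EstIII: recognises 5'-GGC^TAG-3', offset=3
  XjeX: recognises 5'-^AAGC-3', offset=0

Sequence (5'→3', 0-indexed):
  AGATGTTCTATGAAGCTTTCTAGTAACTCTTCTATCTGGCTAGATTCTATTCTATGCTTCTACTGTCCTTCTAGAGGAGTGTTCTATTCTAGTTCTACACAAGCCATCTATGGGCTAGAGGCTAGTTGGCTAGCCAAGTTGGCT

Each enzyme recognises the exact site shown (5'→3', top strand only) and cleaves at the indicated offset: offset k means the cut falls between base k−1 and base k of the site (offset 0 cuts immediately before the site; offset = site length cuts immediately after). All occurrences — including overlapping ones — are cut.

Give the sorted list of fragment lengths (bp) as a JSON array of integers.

[3,4,5,5,6,7,7,8,8,8,9,10,11,12,13,13,15]

Site scan:
  TgoX (TTCTA, off=4): starts [5, 17, 29, 44, 49, 57, 68, 81, 86, 92] → cuts [9, 21, 33, 48, 53, 61, 72, 85, 90, 96]
  EstIII (GGCTAG, off=3): starts [37, 112, 119, 127, 140] → cuts [40, 115, 122, 130, 143]
  XjeX (AAGC, off=0): starts [12, 100] → cuts [12, 100]

All cut coordinates (distinct, sorted): [9, 12, 21, 33, 40, 48, 53, 61, 72, 85, 90, 96, 100, 115, 122, 130, 143]

Fragment lengths:
  9→12: 3 bp
  12→21: 9 bp
  21→33: 12 bp
  33→40: 7 bp
  40→48: 8 bp
  48→53: 5 bp
  53→61: 8 bp
  61→72: 11 bp
  72→85: 13 bp
  85→90: 5 bp
  90→96: 6 bp
  96→100: 4 bp
  100→115: 15 bp
  115→122: 7 bp
  122→130: 8 bp
  130→143: 13 bp
  143→9 (wrap): 144-143+9 = 10 bp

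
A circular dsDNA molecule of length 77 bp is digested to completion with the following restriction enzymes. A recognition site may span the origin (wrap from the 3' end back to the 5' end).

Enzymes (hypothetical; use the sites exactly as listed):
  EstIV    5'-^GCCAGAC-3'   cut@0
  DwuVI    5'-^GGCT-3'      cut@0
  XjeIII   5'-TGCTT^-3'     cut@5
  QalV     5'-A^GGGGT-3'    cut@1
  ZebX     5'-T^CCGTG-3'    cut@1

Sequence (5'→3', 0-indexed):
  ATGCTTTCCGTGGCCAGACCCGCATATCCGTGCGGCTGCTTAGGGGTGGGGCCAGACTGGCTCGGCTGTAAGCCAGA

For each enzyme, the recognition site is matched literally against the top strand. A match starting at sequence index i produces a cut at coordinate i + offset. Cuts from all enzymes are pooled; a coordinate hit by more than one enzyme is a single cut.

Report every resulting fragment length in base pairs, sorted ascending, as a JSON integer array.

Per-enzyme occurrences:
  EstIV (GCCAGAC, off=0): starts [12, 50] → cuts [12, 50]
  DwuVI (GGCT, off=0): starts [33, 58, 63] → cuts [33, 58, 63]
  XjeIII (TGCTT, off=5): starts [1, 36] → cuts [6, 41]
  QalV (AGGGGT, off=1): starts [41] → cuts [42]
  ZebX (TCCGTG, off=1): starts [6, 26] → cuts [7, 27]

All cut coordinates (distinct, sorted): [6, 7, 12, 27, 33, 41, 42, 50, 58, 63]

Fragment lengths:
  6→7: 1 bp
  7→12: 5 bp
  12→27: 15 bp
  27→33: 6 bp
  33→41: 8 bp
  41→42: 1 bp
  42→50: 8 bp
  50→58: 8 bp
  58→63: 5 bp
  63→6 (wrap): 77-63+6 = 20 bp

[1,1,5,5,6,8,8,8,15,20]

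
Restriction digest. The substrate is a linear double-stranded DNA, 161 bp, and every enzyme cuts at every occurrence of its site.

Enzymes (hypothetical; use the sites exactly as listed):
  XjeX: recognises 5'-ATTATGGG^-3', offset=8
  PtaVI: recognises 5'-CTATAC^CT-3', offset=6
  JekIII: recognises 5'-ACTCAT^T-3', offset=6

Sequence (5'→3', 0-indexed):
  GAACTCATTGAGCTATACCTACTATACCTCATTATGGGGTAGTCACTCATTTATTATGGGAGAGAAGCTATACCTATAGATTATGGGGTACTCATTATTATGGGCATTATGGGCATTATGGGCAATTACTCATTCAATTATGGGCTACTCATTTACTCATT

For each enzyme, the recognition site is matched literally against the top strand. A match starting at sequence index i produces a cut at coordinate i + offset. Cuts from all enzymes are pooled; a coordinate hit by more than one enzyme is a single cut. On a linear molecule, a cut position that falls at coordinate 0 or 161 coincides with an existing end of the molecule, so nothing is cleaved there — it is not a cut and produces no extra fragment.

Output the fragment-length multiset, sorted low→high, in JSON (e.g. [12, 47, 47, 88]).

Per-enzyme occurrences:
  XjeX (ATTATGGG, off=8): starts [30, 52, 79, 96, 105, 114, 136] → cuts [38, 60, 87, 104, 113, 122, 144]
  PtaVI (CTATACCT, off=6): starts [12, 21, 67] → cuts [18, 27, 73]
  JekIII (ACTCATT, off=6): starts [2, 44, 89, 127, 146, 154] → cuts [8, 50, 95, 133, 152, 160]

All cut coordinates (distinct, sorted): [8, 18, 27, 38, 50, 60, 73, 87, 95, 104, 113, 122, 133, 144, 152, 160]

Fragment lengths:
  [0,8): 8 bp
  [8,18): 10 bp
  [18,27): 9 bp
  [27,38): 11 bp
  [38,50): 12 bp
  [50,60): 10 bp
  [60,73): 13 bp
  [73,87): 14 bp
  [87,95): 8 bp
  [95,104): 9 bp
  [104,113): 9 bp
  [113,122): 9 bp
  [122,133): 11 bp
  [133,144): 11 bp
  [144,152): 8 bp
  [152,160): 8 bp
  [160,161): 1 bp

[1,8,8,8,8,9,9,9,9,10,10,11,11,11,12,13,14]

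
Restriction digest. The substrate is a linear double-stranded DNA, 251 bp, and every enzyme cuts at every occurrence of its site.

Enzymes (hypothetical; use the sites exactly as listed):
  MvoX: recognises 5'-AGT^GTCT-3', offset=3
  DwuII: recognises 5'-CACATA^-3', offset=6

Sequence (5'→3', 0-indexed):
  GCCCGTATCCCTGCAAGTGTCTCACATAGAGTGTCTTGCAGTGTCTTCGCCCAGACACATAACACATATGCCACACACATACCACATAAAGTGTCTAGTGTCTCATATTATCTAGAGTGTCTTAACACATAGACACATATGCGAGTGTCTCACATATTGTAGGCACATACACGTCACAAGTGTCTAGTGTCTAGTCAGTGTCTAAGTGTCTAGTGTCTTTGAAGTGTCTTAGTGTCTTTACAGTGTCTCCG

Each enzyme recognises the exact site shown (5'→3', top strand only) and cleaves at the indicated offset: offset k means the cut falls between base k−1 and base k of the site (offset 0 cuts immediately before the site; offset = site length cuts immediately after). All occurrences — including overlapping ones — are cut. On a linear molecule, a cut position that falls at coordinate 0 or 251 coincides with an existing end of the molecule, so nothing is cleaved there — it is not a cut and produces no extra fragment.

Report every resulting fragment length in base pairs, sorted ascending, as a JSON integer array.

Per-enzyme occurrences:
  MvoX (AGTGTCT, off=3): starts [15, 29, 39, 89, 96, 115, 143, 178, 185, 196, 204, 211, 222, 230, 241] → cuts [18, 32, 42, 92, 99, 118, 146, 181, 188, 199, 207, 214, 225, 233, 244]
  DwuII (CACATA, off=6): starts [22, 55, 62, 75, 82, 125, 133, 150, 163] → cuts [28, 61, 68, 81, 88, 131, 139, 156, 169]

All cut coordinates (distinct, sorted): [18, 28, 32, 42, 61, 68, 81, 88, 92, 99, 118, 131, 139, 146, 156, 169, 181, 188, 199, 207, 214, 225, 233, 244]

Fragment lengths:
  [0,18): 18 bp
  [18,28): 10 bp
  [28,32): 4 bp
  [32,42): 10 bp
  [42,61): 19 bp
  [61,68): 7 bp
  [68,81): 13 bp
  [81,88): 7 bp
  [88,92): 4 bp
  [92,99): 7 bp
  [99,118): 19 bp
  [118,131): 13 bp
  [131,139): 8 bp
  [139,146): 7 bp
  [146,156): 10 bp
  [156,169): 13 bp
  [169,181): 12 bp
  [181,188): 7 bp
  [188,199): 11 bp
  [199,207): 8 bp
  [207,214): 7 bp
  [214,225): 11 bp
  [225,233): 8 bp
  [233,244): 11 bp
  [244,251): 7 bp

[4,4,7,7,7,7,7,7,7,8,8,8,10,10,10,11,11,11,12,13,13,13,18,19,19]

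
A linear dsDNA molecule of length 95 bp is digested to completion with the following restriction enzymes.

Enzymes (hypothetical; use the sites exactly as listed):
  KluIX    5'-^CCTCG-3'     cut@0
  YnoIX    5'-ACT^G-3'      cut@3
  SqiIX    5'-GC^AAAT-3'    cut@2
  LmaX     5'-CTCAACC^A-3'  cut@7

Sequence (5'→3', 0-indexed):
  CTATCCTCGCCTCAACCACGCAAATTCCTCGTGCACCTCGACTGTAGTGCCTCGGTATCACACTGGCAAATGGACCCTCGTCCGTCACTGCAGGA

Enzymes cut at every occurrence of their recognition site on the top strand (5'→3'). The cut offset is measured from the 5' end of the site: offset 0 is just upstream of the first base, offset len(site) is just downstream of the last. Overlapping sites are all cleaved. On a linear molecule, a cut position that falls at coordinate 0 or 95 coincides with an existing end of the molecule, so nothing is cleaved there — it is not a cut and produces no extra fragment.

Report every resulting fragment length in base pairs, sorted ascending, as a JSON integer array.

Scan for sites:
  KluIX CCTCG/0: at [4, 26, 35, 49, 75] ⇒ [4, 26, 35, 49, 75]
  YnoIX ACTG/3: at [40, 61, 86] ⇒ [43, 64, 89]
  SqiIX GCAAAT/2: at [19, 65] ⇒ [21, 67]
  LmaX CTCAACCA/7: at [10] ⇒ [17]

All cut coordinates (distinct, sorted): [4, 17, 21, 26, 35, 43, 49, 64, 67, 75, 89]

Fragments:
  [0,4): 4 bp
  [4,17): 13 bp
  [17,21): 4 bp
  [21,26): 5 bp
  [26,35): 9 bp
  [35,43): 8 bp
  [43,49): 6 bp
  [49,64): 15 bp
  [64,67): 3 bp
  [67,75): 8 bp
  [75,89): 14 bp
  [89,95): 6 bp

[3,4,4,5,6,6,8,8,9,13,14,15]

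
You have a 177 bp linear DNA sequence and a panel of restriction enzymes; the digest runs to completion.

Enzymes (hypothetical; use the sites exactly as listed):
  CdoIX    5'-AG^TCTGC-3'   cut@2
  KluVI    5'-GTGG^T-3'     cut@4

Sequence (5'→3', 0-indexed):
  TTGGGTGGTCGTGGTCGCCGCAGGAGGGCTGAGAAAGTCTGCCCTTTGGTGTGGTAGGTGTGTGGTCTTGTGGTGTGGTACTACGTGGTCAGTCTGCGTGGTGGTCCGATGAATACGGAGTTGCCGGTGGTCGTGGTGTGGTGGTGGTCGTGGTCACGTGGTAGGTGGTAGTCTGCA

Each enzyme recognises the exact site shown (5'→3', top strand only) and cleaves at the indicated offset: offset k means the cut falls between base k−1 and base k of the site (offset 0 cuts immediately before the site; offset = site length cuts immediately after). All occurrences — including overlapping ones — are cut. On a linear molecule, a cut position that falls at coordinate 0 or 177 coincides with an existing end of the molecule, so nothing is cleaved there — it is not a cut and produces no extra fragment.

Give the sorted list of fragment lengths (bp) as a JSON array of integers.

[3,3,3,3,4,5,5,6,6,6,6,7,8,8,8,9,10,11,17,23,26]

Scan for sites:
  CdoIX AGTCTGC/2: at [35, 90, 169] ⇒ [37, 92, 171]
  KluVI GTGGT/4: at [4, 10, 50, 61, 69, 74, 84, 97, 100, 126, 132, 137, 140, 143, 149, 157, 164] ⇒ [8, 14, 54, 65, 73, 78, 88, 101, 104, 130, 136, 141, 144, 147, 153, 161, 168]

Pooled cuts: [8, 14, 37, 54, 65, 73, 78, 88, 92, 101, 104, 130, 136, 141, 144, 147, 153, 161, 168, 171]

Fragments:
  [0,8): 8 bp
  [8,14): 6 bp
  [14,37): 23 bp
  [37,54): 17 bp
  [54,65): 11 bp
  [65,73): 8 bp
  [73,78): 5 bp
  [78,88): 10 bp
  [88,92): 4 bp
  [92,101): 9 bp
  [101,104): 3 bp
  [104,130): 26 bp
  [130,136): 6 bp
  [136,141): 5 bp
  [141,144): 3 bp
  [144,147): 3 bp
  [147,153): 6 bp
  [153,161): 8 bp
  [161,168): 7 bp
  [168,171): 3 bp
  [171,177): 6 bp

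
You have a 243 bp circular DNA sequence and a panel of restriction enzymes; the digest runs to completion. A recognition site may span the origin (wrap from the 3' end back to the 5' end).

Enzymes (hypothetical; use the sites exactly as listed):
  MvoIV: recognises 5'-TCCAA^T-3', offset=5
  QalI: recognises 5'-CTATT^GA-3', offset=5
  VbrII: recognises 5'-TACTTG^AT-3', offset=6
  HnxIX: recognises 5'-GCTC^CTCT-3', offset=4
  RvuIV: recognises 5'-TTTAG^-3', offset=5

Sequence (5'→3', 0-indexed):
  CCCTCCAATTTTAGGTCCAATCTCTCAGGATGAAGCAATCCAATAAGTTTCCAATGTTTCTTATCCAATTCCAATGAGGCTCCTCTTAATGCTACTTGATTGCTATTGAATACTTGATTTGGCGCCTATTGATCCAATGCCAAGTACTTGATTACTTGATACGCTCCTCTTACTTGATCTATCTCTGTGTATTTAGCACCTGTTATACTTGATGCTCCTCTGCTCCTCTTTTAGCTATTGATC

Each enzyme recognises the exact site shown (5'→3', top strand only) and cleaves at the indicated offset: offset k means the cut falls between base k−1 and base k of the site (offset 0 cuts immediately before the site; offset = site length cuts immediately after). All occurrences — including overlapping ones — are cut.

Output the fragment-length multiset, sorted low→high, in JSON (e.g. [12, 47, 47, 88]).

[5,6,6,6,6,7,8,8,8,8,9,9,9,10,11,12,13,14,14,15,16,20,23]

Per-enzyme occurrences:
  MvoIV (TCCAAT, off=5): starts [3, 15, 38, 49, 63, 69, 132] → cuts [8, 20, 43, 54, 68, 74, 137]
  QalI (CTATTGA, off=5): starts [102, 125, 234] → cuts [107, 130, 239]
  VbrII (TACTTGAT, off=6): starts [92, 110, 144, 152, 170, 205] → cuts [98, 116, 150, 158, 176, 211]
  HnxIX (GCTCCTCT, off=4): starts [78, 162, 213, 221] → cuts [82, 166, 217, 225]
  RvuIV (TTTAG, off=5): starts [9, 191, 229] → cuts [14, 196, 234]

All cut coordinates (distinct, sorted): [8, 14, 20, 43, 54, 68, 74, 82, 98, 107, 116, 130, 137, 150, 158, 166, 176, 196, 211, 217, 225, 234, 239]

Fragments:
  8→14: 6 bp
  14→20: 6 bp
  20→43: 23 bp
  43→54: 11 bp
  54→68: 14 bp
  68→74: 6 bp
  74→82: 8 bp
  82→98: 16 bp
  98→107: 9 bp
  107→116: 9 bp
  116→130: 14 bp
  130→137: 7 bp
  137→150: 13 bp
  150→158: 8 bp
  158→166: 8 bp
  166→176: 10 bp
  176→196: 20 bp
  196→211: 15 bp
  211→217: 6 bp
  217→225: 8 bp
  225→234: 9 bp
  234→239: 5 bp
  239→8 (wrap): 243-239+8 = 12 bp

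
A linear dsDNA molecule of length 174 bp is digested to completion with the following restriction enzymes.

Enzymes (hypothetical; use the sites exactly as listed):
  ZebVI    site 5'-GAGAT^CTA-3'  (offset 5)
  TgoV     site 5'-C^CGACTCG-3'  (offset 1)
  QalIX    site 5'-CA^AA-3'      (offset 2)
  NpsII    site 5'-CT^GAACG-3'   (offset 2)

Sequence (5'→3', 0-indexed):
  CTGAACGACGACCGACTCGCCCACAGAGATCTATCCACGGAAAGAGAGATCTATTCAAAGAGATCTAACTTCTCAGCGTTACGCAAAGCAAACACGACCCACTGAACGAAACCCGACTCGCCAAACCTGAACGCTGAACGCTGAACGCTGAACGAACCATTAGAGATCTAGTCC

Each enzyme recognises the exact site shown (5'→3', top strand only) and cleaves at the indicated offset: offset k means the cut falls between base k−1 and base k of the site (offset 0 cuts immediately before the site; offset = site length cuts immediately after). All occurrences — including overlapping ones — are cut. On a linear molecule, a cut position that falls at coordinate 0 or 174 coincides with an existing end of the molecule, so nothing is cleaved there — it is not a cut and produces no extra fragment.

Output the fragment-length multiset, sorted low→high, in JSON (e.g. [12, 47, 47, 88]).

[2,5,5,7,7,7,7,7,7,10,10,10,13,18,18,20,21]

Site scan:
  ZebVI (GAGATCTA, off=5): starts [25, 45, 59, 162] → cuts [30, 50, 64, 167]
  TgoV (CCGACTCG, off=1): starts [11, 112] → cuts [12, 113]
  QalIX (CAAA, off=2): starts [55, 83, 88, 121] → cuts [57, 85, 90, 123]
  NpsII (CTGAACG, off=2): starts [0, 101, 126, 133, 140, 147] → cuts [2, 103, 128, 135, 142, 149]

Pooled cuts: [2, 12, 30, 50, 57, 64, 85, 90, 103, 113, 123, 128, 135, 142, 149, 167]

Fragment lengths:
  [0,2): 2 bp
  [2,12): 10 bp
  [12,30): 18 bp
  [30,50): 20 bp
  [50,57): 7 bp
  [57,64): 7 bp
  [64,85): 21 bp
  [85,90): 5 bp
  [90,103): 13 bp
  [103,113): 10 bp
  [113,123): 10 bp
  [123,128): 5 bp
  [128,135): 7 bp
  [135,142): 7 bp
  [142,149): 7 bp
  [149,167): 18 bp
  [167,174): 7 bp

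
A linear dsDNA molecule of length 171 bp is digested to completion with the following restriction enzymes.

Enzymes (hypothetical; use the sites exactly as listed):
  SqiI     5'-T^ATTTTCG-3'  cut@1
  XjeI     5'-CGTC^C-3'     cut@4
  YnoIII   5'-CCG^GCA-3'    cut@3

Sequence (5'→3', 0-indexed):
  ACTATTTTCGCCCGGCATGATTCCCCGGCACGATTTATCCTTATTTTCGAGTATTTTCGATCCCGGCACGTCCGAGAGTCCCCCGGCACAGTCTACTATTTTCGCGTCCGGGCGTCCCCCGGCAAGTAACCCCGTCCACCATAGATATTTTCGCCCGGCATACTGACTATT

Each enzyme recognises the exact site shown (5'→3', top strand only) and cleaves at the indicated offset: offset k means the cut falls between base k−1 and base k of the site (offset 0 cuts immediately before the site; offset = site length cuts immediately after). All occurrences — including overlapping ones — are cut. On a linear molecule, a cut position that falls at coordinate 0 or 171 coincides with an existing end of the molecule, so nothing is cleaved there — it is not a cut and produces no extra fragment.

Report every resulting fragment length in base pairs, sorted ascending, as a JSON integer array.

[3,5,7,8,10,10,11,11,11,12,13,13,13,14,15,15]

Scan for sites:
  SqiI TATTTTCG/1: at [2, 41, 51, 96, 145] ⇒ [3, 42, 52, 97, 146]
  XjeI CGTCC/4: at [68, 104, 112, 132] ⇒ [72, 108, 116, 136]
  YnoIII CCGGCA/3: at [11, 24, 62, 82, 118, 154] ⇒ [14, 27, 65, 85, 121, 157]

Pooled cuts: [3, 14, 27, 42, 52, 65, 72, 85, 97, 108, 116, 121, 136, 146, 157]

Fragment lengths:
  [0,3): 3 bp
  [3,14): 11 bp
  [14,27): 13 bp
  [27,42): 15 bp
  [42,52): 10 bp
  [52,65): 13 bp
  [65,72): 7 bp
  [72,85): 13 bp
  [85,97): 12 bp
  [97,108): 11 bp
  [108,116): 8 bp
  [116,121): 5 bp
  [121,136): 15 bp
  [136,146): 10 bp
  [146,157): 11 bp
  [157,171): 14 bp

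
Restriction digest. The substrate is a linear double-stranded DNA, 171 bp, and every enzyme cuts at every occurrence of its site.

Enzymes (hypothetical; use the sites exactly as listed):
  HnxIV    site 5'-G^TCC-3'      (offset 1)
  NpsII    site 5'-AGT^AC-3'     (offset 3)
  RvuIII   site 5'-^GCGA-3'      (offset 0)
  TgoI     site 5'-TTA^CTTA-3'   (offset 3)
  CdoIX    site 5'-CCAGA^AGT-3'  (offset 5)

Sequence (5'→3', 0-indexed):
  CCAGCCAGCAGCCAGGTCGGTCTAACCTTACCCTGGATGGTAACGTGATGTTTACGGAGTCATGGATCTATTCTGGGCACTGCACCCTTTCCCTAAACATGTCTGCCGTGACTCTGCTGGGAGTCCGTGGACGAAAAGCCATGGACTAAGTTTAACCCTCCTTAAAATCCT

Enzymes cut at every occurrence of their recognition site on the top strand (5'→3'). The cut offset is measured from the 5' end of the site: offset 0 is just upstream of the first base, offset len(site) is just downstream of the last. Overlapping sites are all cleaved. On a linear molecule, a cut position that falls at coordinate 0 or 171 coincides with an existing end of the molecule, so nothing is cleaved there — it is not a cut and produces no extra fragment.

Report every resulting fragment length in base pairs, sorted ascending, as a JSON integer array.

[48,123]

Per-enzyme occurrences:
  HnxIV GTCC/1: at [122] ⇒ [123]
  NpsII (AGTAC, off=3): no sites
  RvuIII (GCGA, off=0): no sites
  TgoI (TTACTTA, off=3): no sites
  CdoIX (CCAGAAGT, off=5): no sites

Pooled cuts: [123]

Fragment lengths:
  [0,123): 123 bp
  [123,171): 48 bp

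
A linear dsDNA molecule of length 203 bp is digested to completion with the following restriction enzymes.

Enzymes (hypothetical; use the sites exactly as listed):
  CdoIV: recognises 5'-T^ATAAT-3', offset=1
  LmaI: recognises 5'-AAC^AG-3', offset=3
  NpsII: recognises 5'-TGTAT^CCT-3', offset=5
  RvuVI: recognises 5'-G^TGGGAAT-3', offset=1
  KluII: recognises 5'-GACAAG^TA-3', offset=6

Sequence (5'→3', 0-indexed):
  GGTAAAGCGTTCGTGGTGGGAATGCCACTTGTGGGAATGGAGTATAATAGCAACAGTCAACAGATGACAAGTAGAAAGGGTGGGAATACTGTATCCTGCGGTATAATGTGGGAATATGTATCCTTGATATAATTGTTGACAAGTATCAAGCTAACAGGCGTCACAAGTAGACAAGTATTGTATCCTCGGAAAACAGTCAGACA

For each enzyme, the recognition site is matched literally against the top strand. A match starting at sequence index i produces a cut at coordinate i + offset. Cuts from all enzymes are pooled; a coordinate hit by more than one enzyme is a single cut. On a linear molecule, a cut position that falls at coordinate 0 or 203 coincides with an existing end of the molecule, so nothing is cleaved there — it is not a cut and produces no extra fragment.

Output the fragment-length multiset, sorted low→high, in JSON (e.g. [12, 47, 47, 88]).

[6,7,7,8,8,9,9,10,11,11,12,12,13,14,15,15,16,20]

Per-enzyme occurrences:
  CdoIV TATAAT/1: at [42, 101, 127] ⇒ [43, 102, 128]
  LmaI AACAG/3: at [51, 58, 152, 191] ⇒ [54, 61, 155, 194]
  NpsII TGTATCCT/5: at [89, 116, 178] ⇒ [94, 121, 183]
  RvuVI GTGGGAAT/1: at [15, 30, 79, 107] ⇒ [16, 31, 80, 108]
  KluII GACAAGTA/6: at [65, 137, 169] ⇒ [71, 143, 175]

All cut coordinates (distinct, sorted): [16, 31, 43, 54, 61, 71, 80, 94, 102, 108, 121, 128, 143, 155, 175, 183, 194]

Fragment lengths:
  [0,16): 16 bp
  [16,31): 15 bp
  [31,43): 12 bp
  [43,54): 11 bp
  [54,61): 7 bp
  [61,71): 10 bp
  [71,80): 9 bp
  [80,94): 14 bp
  [94,102): 8 bp
  [102,108): 6 bp
  [108,121): 13 bp
  [121,128): 7 bp
  [128,143): 15 bp
  [143,155): 12 bp
  [155,175): 20 bp
  [175,183): 8 bp
  [183,194): 11 bp
  [194,203): 9 bp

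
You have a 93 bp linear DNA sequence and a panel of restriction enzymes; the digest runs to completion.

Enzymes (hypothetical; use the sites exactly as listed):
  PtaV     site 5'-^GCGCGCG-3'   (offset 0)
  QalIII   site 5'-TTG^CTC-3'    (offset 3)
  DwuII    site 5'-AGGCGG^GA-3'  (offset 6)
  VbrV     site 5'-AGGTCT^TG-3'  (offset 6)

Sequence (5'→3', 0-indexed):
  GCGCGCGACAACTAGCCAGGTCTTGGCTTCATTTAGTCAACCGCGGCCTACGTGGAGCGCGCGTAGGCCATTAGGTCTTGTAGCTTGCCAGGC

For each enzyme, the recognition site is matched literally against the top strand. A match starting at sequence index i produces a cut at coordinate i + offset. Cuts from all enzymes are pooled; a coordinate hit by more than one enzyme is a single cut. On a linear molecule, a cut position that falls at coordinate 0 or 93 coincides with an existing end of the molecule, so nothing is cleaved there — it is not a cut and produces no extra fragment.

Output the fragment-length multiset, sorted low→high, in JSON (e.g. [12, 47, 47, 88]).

Site scan:
  PtaV GCGCGCG/0: at [0, 56] ⇒ [56] (position 0 is a terminus of the linear molecule — no cut)
  QalIII (TTGCTC, off=3): no sites
  DwuII (AGGCGGGA, off=6): no sites
  VbrV AGGTCTTG/6: at [17, 72] ⇒ [23, 78]

All cut coordinates (distinct, sorted): [23, 56, 78]

Fragments:
  [0,23): 23 bp
  [23,56): 33 bp
  [56,78): 22 bp
  [78,93): 15 bp

[15,22,23,33]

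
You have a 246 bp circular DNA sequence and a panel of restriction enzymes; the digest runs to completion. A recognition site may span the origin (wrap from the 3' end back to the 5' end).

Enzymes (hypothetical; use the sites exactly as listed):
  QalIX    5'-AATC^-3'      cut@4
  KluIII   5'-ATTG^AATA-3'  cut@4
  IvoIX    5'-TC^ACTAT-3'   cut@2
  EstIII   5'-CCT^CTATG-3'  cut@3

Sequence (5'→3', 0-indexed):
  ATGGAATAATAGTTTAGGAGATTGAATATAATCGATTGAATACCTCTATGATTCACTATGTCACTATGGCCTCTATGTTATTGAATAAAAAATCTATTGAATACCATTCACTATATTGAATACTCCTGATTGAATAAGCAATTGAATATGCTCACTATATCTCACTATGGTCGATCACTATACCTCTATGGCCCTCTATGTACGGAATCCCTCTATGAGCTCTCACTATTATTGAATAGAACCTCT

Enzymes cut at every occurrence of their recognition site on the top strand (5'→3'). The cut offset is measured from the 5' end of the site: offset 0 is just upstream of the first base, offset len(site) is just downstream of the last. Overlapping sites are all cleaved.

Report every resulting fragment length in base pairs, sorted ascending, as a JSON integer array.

Per-enzyme occurrences:
  QalIX AATC/4: at [29, 90, 205] ⇒ [33, 94, 209]
  KluIII ATTGAATA/4: at [20, 34, 79, 95, 114, 128, 140, 230] ⇒ [24, 38, 83, 99, 118, 132, 144, 234]
  IvoIX TCACTAT/2: at [52, 60, 107, 151, 161, 174, 222] ⇒ [54, 62, 109, 153, 163, 176, 224]
  EstIII CCTCTATG/3: at [42, 69, 182, 192, 209, 241] ⇒ [45, 72, 185, 195, 212, 244]

All cut coordinates (distinct, sorted): [24, 33, 38, 45, 54, 62, 72, 83, 94, 99, 109, 118, 132, 144, 153, 163, 176, 185, 195, 209, 212, 224, 234, 244]

Fragment lengths:
  24→33: 9 bp
  33→38: 5 bp
  38→45: 7 bp
  45→54: 9 bp
  54→62: 8 bp
  62→72: 10 bp
  72→83: 11 bp
  83→94: 11 bp
  94→99: 5 bp
  99→109: 10 bp
  109→118: 9 bp
  118→132: 14 bp
  132→144: 12 bp
  144→153: 9 bp
  153→163: 10 bp
  163→176: 13 bp
  176→185: 9 bp
  185→195: 10 bp
  195→209: 14 bp
  209→212: 3 bp
  212→224: 12 bp
  224→234: 10 bp
  234→244: 10 bp
  244→24 (wrap): 246-244+24 = 26 bp

[3,5,5,7,8,9,9,9,9,9,10,10,10,10,10,10,11,11,12,12,13,14,14,26]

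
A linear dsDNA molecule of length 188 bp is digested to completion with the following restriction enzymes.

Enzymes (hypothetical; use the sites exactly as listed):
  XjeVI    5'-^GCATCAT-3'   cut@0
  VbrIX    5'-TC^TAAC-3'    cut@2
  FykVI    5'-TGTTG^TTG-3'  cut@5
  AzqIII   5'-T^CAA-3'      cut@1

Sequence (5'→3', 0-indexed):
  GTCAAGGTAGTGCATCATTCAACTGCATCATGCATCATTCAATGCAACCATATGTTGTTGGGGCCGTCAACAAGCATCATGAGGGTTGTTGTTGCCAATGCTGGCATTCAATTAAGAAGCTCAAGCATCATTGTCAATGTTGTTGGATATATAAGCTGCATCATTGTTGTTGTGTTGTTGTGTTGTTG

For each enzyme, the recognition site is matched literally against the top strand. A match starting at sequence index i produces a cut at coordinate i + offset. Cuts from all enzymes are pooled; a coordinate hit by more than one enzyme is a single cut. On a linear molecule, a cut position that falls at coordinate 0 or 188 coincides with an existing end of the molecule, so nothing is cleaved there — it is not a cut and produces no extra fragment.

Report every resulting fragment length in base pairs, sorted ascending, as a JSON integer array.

[2,3,3,5,6,7,8,8,8,8,8,9,10,10,12,13,15,17,18,18]

Site scan:
  XjeVI GCATCAT/0: at [11, 24, 31, 73, 124, 157] ⇒ [11, 24, 31, 73, 124, 157]
  VbrIX (TCTAAC, off=2): no sites
  FykVI TGTTGTTG/5: at [52, 86, 137, 164, 172, 180] ⇒ [57, 91, 142, 169, 177, 185]
  AzqIII TCAA/1: at [1, 18, 38, 66, 107, 120, 133] ⇒ [2, 19, 39, 67, 108, 121, 134]

All cut coordinates (distinct, sorted): [2, 11, 19, 24, 31, 39, 57, 67, 73, 91, 108, 121, 124, 134, 142, 157, 169, 177, 185]

Fragments:
  [0,2): 2 bp
  [2,11): 9 bp
  [11,19): 8 bp
  [19,24): 5 bp
  [24,31): 7 bp
  [31,39): 8 bp
  [39,57): 18 bp
  [57,67): 10 bp
  [67,73): 6 bp
  [73,91): 18 bp
  [91,108): 17 bp
  [108,121): 13 bp
  [121,124): 3 bp
  [124,134): 10 bp
  [134,142): 8 bp
  [142,157): 15 bp
  [157,169): 12 bp
  [169,177): 8 bp
  [177,185): 8 bp
  [185,188): 3 bp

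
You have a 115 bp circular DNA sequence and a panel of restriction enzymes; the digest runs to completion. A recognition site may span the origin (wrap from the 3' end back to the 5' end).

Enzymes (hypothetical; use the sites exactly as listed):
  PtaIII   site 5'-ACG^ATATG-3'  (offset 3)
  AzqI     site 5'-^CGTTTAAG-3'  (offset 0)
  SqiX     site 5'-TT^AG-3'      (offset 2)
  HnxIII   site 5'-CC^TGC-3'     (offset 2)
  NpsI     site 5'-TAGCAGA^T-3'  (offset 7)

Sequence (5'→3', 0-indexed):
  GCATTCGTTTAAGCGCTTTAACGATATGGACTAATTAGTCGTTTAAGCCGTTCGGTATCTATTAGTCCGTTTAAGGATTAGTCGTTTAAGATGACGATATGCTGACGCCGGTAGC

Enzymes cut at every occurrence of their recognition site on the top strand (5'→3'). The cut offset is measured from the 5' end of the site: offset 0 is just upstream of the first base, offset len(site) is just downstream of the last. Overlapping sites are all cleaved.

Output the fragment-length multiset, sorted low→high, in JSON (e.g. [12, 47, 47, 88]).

[3,3,4,12,13,14,18,24,24]

Per-enzyme occurrences:
  PtaIII ACGATATG/3: at [20, 93] ⇒ [23, 96]
  AzqI CGTTTAAG/0: at [5, 39, 67, 82] ⇒ [5, 39, 67, 82]
  SqiX TTAG/2: at [34, 61, 77] ⇒ [36, 63, 79]
  HnxIII (CCTGC, off=2): no sites
  NpsI (TAGCAGAT, off=7): no sites

All cut coordinates (distinct, sorted): [5, 23, 36, 39, 63, 67, 79, 82, 96]

Fragment lengths:
  5→23: 18 bp
  23→36: 13 bp
  36→39: 3 bp
  39→63: 24 bp
  63→67: 4 bp
  67→79: 12 bp
  79→82: 3 bp
  82→96: 14 bp
  96→5 (wrap): 115-96+5 = 24 bp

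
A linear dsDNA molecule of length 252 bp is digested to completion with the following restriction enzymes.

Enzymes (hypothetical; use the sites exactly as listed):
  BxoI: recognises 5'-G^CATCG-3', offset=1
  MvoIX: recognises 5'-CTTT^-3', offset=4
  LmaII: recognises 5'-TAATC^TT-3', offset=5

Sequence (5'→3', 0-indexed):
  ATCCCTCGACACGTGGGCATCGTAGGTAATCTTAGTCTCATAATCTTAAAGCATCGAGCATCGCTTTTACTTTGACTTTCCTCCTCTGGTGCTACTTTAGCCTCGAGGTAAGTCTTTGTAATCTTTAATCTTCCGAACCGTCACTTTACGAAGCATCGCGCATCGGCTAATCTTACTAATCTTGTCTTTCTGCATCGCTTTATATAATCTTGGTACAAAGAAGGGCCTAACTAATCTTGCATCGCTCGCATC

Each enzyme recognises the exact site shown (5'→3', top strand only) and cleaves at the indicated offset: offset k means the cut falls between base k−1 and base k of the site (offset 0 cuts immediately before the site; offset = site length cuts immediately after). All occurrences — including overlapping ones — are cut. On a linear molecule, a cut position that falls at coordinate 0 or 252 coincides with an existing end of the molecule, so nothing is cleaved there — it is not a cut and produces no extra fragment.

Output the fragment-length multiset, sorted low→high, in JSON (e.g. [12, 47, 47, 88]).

Per-enzyme occurrences:
  BxoI (GCATCG, off=1): starts [16, 50, 57, 152, 159, 191, 238] → cuts [17, 51, 58, 153, 160, 192, 239]
  MvoIX (CTTT, off=4): starts [63, 69, 75, 94, 113, 122, 143, 185, 197] → cuts [67, 73, 79, 98, 117, 126, 147, 189, 201]
  LmaII (TAATCTT, off=5): starts [26, 40, 118, 125, 167, 176, 204, 231] → cuts [31, 45, 123, 130, 172, 181, 209, 236]

All cut coordinates (distinct, sorted): [17, 31, 45, 51, 58, 67, 73, 79, 98, 117, 123, 126, 130, 147, 153, 160, 172, 181, 189, 192, 201, 209, 236, 239]

Fragments:
  [0,17): 17 bp
  [17,31): 14 bp
  [31,45): 14 bp
  [45,51): 6 bp
  [51,58): 7 bp
  [58,67): 9 bp
  [67,73): 6 bp
  [73,79): 6 bp
  [79,98): 19 bp
  [98,117): 19 bp
  [117,123): 6 bp
  [123,126): 3 bp
  [126,130): 4 bp
  [130,147): 17 bp
  [147,153): 6 bp
  [153,160): 7 bp
  [160,172): 12 bp
  [172,181): 9 bp
  [181,189): 8 bp
  [189,192): 3 bp
  [192,201): 9 bp
  [201,209): 8 bp
  [209,236): 27 bp
  [236,239): 3 bp
  [239,252): 13 bp

[3,3,3,4,6,6,6,6,6,7,7,8,8,9,9,9,12,13,14,14,17,17,19,19,27]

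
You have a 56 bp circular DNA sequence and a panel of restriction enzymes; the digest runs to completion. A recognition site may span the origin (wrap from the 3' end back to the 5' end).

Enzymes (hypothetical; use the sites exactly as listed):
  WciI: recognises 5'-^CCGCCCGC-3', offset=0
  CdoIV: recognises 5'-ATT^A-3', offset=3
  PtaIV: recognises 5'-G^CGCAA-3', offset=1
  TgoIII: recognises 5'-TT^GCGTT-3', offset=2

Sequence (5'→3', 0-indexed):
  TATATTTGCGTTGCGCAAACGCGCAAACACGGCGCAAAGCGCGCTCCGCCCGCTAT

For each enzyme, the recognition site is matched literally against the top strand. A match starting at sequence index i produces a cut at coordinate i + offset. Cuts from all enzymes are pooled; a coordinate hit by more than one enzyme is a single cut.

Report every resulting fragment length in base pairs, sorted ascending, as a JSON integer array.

Scan for sites:
  WciI CCGCCCGC/0: at [45] ⇒ [45]
  CdoIV ATTA/3: at [54] ⇒ [1]
  PtaIV GCGCAA/1: at [12, 20, 31] ⇒ [13, 21, 32]
  TgoIII TTGCGTT/2: at [5] ⇒ [7]

All cut coordinates (distinct, sorted): [1, 7, 13, 21, 32, 45]

Fragments:
  1→7: 6 bp
  7→13: 6 bp
  13→21: 8 bp
  21→32: 11 bp
  32→45: 13 bp
  45→1 (wrap): 56-45+1 = 12 bp

[6,6,8,11,12,13]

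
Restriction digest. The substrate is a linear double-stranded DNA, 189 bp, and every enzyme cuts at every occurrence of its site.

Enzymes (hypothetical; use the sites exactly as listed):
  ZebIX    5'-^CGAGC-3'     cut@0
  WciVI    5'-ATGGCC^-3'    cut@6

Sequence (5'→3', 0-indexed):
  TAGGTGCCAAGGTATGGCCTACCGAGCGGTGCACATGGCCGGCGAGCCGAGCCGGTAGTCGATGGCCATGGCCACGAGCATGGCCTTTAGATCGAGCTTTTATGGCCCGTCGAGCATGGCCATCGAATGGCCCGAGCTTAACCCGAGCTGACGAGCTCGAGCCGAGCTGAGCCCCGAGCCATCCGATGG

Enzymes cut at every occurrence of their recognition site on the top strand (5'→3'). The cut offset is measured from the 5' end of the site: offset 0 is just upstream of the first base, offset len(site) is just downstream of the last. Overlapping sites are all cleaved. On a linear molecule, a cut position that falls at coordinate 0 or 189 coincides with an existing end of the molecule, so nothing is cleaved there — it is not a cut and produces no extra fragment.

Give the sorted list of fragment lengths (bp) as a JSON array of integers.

Per-enzyme occurrences:
  ZebIX CGAGC/0: at [22, 42, 47, 74, 92, 110, 132, 143, 151, 157, 162, 174] ⇒ [22, 42, 47, 74, 92, 110, 132, 143, 151, 157, 162, 174]
  WciVI ATGGCC/6: at [13, 34, 61, 67, 79, 101, 115, 126] ⇒ [19, 40, 67, 73, 85, 107, 121, 132]

Pooled cuts: [19, 22, 40, 42, 47, 67, 73, 74, 85, 92, 107, 110, 121, 132, 143, 151, 157, 162, 174]

Fragment lengths:
  [0,19): 19 bp
  [19,22): 3 bp
  [22,40): 18 bp
  [40,42): 2 bp
  [42,47): 5 bp
  [47,67): 20 bp
  [67,73): 6 bp
  [73,74): 1 bp
  [74,85): 11 bp
  [85,92): 7 bp
  [92,107): 15 bp
  [107,110): 3 bp
  [110,121): 11 bp
  [121,132): 11 bp
  [132,143): 11 bp
  [143,151): 8 bp
  [151,157): 6 bp
  [157,162): 5 bp
  [162,174): 12 bp
  [174,189): 15 bp

[1,2,3,3,5,5,6,6,7,8,11,11,11,11,12,15,15,18,19,20]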